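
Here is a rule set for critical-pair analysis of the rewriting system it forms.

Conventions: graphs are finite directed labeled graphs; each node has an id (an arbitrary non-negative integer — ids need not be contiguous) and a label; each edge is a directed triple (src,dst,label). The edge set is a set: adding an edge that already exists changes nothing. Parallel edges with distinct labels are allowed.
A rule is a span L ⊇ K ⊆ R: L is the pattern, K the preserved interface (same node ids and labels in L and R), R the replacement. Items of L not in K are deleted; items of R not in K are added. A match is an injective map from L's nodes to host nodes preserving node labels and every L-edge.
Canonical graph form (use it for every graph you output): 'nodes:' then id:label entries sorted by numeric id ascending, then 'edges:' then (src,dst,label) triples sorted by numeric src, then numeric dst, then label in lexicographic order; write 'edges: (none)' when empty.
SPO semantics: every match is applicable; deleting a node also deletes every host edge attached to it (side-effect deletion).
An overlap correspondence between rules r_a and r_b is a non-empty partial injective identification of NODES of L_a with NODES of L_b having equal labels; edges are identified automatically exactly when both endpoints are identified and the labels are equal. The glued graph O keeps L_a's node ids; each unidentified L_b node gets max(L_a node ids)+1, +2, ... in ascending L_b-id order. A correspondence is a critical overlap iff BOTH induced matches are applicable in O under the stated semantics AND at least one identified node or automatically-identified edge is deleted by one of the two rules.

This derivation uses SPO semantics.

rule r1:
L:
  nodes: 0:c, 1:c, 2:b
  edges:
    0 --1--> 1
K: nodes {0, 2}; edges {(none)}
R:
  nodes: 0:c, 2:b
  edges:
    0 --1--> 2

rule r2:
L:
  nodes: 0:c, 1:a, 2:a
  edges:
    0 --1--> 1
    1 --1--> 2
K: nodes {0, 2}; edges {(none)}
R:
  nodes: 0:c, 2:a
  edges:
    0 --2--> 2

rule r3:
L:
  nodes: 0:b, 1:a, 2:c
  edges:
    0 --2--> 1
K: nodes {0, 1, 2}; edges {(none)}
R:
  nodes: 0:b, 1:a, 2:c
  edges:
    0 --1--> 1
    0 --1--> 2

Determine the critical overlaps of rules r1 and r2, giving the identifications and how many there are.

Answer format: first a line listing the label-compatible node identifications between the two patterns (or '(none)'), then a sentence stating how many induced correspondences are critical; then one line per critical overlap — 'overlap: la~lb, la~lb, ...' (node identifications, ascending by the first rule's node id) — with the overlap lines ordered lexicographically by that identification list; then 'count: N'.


label-compatible node identifications between L(r1) and L(r2): 0~0, 1~0
1 of the induced correspondences is a critical overlap of r1 and r2.
overlap: 1~0
count: 1


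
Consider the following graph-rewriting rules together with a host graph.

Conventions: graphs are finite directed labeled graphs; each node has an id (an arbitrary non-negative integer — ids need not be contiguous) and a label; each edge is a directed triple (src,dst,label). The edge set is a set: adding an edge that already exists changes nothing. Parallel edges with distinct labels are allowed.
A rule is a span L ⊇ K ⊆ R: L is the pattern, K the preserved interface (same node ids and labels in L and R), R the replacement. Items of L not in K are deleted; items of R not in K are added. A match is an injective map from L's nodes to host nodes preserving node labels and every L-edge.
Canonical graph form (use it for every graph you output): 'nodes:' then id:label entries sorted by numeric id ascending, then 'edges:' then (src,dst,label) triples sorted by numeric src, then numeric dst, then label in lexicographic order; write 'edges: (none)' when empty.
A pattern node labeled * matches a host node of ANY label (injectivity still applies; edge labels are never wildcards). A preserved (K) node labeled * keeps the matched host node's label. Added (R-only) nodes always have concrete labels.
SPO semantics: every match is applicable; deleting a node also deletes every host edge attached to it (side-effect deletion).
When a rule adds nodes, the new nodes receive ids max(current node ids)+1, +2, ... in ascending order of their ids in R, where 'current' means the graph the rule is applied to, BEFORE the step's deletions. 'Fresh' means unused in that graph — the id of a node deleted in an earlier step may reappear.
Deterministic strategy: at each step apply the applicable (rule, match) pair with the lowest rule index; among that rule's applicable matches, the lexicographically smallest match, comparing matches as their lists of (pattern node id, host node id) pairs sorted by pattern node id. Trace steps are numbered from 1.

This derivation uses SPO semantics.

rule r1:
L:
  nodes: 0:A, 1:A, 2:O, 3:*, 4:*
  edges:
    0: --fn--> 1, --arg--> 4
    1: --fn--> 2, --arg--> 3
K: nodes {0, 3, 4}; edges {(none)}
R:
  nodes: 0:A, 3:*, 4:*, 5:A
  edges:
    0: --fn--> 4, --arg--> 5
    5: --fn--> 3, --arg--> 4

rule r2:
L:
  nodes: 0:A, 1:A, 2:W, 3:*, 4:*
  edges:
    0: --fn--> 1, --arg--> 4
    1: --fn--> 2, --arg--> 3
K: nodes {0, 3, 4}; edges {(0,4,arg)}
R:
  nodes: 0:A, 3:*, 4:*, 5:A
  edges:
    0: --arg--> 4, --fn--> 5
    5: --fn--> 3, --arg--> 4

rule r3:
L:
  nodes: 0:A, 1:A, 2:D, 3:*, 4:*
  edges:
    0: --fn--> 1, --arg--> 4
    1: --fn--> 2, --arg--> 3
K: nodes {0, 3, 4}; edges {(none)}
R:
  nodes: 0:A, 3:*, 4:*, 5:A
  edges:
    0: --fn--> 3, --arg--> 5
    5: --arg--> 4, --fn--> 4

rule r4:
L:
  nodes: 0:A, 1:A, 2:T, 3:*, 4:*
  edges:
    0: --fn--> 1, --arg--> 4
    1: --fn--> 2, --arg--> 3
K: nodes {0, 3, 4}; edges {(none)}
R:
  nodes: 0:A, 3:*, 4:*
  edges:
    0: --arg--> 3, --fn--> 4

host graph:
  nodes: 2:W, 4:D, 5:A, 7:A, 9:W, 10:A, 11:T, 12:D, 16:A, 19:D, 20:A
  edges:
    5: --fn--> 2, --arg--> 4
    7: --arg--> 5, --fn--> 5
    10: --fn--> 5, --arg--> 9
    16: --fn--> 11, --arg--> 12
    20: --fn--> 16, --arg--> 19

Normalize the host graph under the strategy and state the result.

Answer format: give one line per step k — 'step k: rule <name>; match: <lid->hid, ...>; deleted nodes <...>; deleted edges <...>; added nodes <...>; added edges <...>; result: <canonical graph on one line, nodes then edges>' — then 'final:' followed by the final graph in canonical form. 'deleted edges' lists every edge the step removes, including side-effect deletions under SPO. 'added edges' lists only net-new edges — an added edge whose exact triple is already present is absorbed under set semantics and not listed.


step 1: rule r2; match: 0->10, 1->5, 2->2, 3->4, 4->9; deleted nodes 2, 5; deleted edges (5,2,fn); (5,4,arg); (7,5,arg); (7,5,fn); (10,5,fn); added nodes 21; added edges (10,21,fn); (21,4,fn); (21,9,arg); result: nodes: 4:D, 7:A, 9:W, 10:A, 11:T, 12:D, 16:A, 19:D, 20:A, 21:A edges: (10,9,arg); (10,21,fn); (16,11,fn); (16,12,arg); (20,16,fn); (20,19,arg); (21,4,fn); (21,9,arg)
step 2: rule r4; match: 0->20, 1->16, 2->11, 3->12, 4->19; deleted nodes 11, 16; deleted edges (16,11,fn); (16,12,arg); (20,16,fn); (20,19,arg); added nodes (none); added edges (20,12,arg); (20,19,fn); result: nodes: 4:D, 7:A, 9:W, 10:A, 12:D, 19:D, 20:A, 21:A edges: (10,9,arg); (10,21,fn); (20,12,arg); (20,19,fn); (21,4,fn); (21,9,arg)
final:
nodes: 4:D, 7:A, 9:W, 10:A, 12:D, 19:D, 20:A, 21:A
edges: (10,9,arg); (10,21,fn); (20,12,arg); (20,19,fn); (21,4,fn); (21,9,arg)


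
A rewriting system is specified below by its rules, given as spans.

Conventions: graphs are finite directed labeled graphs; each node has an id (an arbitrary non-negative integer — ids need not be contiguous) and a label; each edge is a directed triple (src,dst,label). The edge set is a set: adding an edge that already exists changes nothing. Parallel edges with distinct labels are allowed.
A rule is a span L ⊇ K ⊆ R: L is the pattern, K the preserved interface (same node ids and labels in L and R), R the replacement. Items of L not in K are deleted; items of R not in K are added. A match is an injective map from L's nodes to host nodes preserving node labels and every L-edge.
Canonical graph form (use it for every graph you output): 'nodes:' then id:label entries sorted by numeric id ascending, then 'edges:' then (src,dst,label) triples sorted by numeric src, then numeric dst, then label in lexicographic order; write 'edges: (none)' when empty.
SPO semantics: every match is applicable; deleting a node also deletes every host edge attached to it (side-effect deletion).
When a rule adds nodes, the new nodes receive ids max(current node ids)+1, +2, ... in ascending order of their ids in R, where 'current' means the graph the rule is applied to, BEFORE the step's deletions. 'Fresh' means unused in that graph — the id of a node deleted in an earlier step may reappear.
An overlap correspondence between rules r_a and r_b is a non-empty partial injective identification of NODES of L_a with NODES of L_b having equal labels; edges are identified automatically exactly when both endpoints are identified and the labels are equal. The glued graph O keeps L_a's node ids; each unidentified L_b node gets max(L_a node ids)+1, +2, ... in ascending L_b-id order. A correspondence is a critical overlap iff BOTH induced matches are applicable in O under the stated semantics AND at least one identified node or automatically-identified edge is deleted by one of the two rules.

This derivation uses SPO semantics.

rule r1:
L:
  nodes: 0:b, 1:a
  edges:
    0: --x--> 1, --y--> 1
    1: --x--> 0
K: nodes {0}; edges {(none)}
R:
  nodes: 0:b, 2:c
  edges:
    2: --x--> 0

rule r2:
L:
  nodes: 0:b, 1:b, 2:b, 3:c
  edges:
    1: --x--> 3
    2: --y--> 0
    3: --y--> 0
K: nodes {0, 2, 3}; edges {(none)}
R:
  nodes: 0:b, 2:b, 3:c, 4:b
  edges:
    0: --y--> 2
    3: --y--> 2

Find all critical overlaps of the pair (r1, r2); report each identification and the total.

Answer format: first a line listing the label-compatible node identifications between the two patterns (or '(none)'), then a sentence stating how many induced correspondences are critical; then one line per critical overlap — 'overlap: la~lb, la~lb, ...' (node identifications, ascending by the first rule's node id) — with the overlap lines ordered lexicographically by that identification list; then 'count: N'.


label-compatible node identifications between L(r1) and L(r2): 0~0, 0~1, 0~2
1 of the induced correspondences is a critical overlap of r1 and r2.
overlap: 0~1
count: 1


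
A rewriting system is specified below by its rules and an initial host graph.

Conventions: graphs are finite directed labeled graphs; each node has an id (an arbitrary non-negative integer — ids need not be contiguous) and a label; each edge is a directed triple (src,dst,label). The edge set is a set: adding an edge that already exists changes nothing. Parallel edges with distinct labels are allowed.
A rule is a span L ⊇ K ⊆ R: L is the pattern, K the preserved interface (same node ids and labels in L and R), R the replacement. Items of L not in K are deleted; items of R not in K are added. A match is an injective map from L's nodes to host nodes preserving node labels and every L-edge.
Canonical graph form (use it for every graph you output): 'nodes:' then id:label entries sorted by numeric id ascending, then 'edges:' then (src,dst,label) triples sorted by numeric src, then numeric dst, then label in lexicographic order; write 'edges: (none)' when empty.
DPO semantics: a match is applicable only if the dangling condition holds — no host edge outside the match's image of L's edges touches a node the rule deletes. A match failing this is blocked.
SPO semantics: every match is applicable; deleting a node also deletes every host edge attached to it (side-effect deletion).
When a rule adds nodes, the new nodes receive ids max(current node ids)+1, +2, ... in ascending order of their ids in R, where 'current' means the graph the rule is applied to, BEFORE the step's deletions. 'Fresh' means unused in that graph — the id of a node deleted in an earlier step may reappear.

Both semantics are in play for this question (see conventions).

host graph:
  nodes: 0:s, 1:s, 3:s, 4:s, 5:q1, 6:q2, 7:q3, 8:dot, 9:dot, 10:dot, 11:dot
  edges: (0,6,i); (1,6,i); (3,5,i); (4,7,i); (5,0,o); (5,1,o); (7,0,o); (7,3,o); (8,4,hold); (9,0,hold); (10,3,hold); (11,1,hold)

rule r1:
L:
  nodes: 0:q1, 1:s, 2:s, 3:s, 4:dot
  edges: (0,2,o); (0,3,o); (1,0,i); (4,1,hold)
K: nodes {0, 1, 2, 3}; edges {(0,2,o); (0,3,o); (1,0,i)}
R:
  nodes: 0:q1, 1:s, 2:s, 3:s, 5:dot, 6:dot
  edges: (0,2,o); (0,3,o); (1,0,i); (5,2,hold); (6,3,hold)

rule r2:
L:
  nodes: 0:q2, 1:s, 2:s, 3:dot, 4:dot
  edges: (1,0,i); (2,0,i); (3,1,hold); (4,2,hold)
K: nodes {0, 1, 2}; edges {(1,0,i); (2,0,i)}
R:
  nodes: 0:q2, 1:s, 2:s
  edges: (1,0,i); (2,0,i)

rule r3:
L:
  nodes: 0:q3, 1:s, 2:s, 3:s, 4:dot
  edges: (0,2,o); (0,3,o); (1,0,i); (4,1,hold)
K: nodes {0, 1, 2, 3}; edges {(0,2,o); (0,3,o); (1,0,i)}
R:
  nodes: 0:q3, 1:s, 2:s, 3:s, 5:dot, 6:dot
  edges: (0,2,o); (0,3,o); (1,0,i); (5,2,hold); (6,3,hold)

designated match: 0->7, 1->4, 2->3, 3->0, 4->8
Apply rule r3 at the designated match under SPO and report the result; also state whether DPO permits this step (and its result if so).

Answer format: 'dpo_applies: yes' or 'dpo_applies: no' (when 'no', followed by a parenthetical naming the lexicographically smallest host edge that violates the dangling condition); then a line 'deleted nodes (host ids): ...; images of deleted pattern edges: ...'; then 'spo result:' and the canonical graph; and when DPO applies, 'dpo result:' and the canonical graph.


dpo_applies: yes
deleted nodes (host ids): 8; images of deleted pattern edges: (8,4,hold)
spo result:
nodes: 0:s, 1:s, 3:s, 4:s, 5:q1, 6:q2, 7:q3, 9:dot, 10:dot, 11:dot, 12:dot, 13:dot
edges: (0,6,i); (1,6,i); (3,5,i); (4,7,i); (5,0,o); (5,1,o); (7,0,o); (7,3,o); (9,0,hold); (10,3,hold); (11,1,hold); (12,3,hold); (13,0,hold)
dpo result:
nodes: 0:s, 1:s, 3:s, 4:s, 5:q1, 6:q2, 7:q3, 9:dot, 10:dot, 11:dot, 12:dot, 13:dot
edges: (0,6,i); (1,6,i); (3,5,i); (4,7,i); (5,0,o); (5,1,o); (7,0,o); (7,3,o); (9,0,hold); (10,3,hold); (11,1,hold); (12,3,hold); (13,0,hold)


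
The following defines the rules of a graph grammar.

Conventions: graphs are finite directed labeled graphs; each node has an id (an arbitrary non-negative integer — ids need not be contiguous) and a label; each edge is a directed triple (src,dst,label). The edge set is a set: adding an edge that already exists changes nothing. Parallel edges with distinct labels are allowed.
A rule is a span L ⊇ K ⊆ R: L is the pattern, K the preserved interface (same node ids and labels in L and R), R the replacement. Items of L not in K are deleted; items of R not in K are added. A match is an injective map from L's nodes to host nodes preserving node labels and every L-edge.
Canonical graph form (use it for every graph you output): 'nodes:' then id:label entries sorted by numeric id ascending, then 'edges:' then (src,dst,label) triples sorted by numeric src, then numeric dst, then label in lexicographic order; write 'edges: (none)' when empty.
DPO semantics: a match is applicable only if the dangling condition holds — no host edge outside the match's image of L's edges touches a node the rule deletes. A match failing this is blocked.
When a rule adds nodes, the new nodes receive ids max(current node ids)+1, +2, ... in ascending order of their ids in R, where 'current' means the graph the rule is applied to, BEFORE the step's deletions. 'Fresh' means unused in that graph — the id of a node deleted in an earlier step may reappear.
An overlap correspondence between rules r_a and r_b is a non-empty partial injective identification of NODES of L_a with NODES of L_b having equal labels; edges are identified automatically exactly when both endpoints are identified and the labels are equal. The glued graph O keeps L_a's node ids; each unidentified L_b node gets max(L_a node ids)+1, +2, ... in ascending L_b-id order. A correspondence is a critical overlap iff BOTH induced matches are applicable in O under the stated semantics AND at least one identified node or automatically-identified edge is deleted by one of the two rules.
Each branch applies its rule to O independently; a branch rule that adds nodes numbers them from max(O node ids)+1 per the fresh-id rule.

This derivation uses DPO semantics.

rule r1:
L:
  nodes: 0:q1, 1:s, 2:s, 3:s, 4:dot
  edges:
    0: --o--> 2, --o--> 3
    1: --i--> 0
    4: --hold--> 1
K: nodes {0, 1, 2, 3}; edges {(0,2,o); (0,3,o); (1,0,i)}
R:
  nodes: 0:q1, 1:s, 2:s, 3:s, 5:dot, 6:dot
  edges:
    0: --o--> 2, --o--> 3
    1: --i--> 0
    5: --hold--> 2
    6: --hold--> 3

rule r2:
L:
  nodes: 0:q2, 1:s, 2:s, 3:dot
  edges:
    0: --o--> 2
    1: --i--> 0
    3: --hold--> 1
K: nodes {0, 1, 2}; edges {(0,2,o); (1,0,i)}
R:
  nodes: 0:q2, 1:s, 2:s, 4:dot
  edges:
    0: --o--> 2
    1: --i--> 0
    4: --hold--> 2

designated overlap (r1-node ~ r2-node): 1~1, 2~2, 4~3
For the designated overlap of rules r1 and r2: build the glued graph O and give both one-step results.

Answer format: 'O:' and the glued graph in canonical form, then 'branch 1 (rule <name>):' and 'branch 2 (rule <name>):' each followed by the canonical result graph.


O:
nodes: 0:q1, 1:s, 2:s, 3:s, 4:dot, 5:q2
edges: (0,2,o); (0,3,o); (1,0,i); (1,5,i); (4,1,hold); (5,2,o)
branch 1 (rule r1):
nodes: 0:q1, 1:s, 2:s, 3:s, 5:q2, 6:dot, 7:dot
edges: (0,2,o); (0,3,o); (1,0,i); (1,5,i); (5,2,o); (6,2,hold); (7,3,hold)
branch 2 (rule r2):
nodes: 0:q1, 1:s, 2:s, 3:s, 5:q2, 6:dot
edges: (0,2,o); (0,3,o); (1,0,i); (1,5,i); (5,2,o); (6,2,hold)


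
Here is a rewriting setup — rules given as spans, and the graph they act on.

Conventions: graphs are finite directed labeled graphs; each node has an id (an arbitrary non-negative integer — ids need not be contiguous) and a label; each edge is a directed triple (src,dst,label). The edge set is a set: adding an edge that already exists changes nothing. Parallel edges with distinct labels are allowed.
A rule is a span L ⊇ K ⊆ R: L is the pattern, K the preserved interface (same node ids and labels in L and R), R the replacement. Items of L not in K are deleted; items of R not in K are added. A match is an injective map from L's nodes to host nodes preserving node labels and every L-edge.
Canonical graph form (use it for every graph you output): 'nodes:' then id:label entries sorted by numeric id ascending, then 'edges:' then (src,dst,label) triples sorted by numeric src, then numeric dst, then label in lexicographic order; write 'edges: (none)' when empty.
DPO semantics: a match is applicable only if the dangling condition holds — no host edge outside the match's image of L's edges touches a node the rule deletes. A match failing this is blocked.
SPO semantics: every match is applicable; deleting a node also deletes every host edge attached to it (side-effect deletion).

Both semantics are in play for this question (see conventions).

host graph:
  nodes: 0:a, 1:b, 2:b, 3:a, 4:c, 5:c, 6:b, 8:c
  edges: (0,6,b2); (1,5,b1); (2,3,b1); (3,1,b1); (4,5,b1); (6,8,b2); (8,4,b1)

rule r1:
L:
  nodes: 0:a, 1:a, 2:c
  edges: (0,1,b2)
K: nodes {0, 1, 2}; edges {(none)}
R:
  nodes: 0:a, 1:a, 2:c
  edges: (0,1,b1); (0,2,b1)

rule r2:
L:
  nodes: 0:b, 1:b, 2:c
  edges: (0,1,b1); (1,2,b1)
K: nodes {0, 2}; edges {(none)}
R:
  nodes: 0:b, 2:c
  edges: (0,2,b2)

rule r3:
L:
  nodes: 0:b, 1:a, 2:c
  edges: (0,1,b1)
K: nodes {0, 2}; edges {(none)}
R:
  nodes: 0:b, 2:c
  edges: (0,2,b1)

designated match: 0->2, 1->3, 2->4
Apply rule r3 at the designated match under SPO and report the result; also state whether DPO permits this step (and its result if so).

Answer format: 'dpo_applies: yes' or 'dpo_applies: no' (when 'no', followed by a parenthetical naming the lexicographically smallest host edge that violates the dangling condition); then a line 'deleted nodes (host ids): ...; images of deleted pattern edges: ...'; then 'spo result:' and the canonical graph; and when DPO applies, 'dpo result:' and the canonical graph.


dpo_applies: no
(the rule deletes node 3, which keeps host edge (3,1,b1) outside the match image — the dangling condition fails, DPO blocks; SPO proceeds and side-deletes such edges)
deleted nodes (host ids): 3; images of deleted pattern edges: (2,3,b1)
spo result:
nodes: 0:a, 1:b, 2:b, 4:c, 5:c, 6:b, 8:c
edges: (0,6,b2); (1,5,b1); (2,4,b1); (4,5,b1); (6,8,b2); (8,4,b1)


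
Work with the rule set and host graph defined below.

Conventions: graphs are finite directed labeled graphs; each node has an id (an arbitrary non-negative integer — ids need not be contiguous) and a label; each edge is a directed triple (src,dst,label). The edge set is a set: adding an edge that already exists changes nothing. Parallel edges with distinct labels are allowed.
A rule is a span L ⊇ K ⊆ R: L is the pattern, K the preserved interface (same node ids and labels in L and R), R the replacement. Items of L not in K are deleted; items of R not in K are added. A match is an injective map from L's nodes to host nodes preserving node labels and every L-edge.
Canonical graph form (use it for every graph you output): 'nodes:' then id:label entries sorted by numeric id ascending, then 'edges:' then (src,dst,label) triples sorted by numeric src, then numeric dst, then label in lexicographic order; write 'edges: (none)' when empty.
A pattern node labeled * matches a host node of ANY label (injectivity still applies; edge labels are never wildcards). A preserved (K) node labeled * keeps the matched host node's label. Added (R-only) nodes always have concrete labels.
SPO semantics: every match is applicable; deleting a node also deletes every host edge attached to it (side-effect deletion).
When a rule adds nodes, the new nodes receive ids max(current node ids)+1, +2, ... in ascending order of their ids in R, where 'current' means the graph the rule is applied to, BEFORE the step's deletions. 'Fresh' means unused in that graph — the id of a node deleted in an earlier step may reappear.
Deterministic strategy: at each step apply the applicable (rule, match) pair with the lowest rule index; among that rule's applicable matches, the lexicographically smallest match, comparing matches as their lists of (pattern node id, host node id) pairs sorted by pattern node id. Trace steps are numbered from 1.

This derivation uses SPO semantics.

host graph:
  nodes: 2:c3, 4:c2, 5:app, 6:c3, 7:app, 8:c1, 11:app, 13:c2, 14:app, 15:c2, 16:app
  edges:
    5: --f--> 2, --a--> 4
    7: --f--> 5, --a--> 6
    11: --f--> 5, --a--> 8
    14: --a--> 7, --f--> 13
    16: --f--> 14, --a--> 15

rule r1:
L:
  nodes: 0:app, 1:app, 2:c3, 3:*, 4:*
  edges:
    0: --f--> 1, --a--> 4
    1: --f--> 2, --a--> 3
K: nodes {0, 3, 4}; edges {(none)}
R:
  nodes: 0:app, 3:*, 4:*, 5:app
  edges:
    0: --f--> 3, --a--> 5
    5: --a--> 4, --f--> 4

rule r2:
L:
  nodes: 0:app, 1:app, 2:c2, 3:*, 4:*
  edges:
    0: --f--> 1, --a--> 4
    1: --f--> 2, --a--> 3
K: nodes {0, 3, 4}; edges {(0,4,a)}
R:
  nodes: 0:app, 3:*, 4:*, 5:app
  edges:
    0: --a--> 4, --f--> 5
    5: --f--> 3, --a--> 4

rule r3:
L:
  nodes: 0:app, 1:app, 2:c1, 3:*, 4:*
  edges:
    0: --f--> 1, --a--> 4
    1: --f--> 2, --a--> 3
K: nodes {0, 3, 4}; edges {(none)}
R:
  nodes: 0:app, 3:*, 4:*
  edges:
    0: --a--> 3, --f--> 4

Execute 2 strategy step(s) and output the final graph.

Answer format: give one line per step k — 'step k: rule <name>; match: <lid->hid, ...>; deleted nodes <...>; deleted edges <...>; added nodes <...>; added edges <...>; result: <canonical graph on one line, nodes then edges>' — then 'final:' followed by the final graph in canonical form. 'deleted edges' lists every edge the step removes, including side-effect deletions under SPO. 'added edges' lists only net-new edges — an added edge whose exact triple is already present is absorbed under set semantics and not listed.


step 1: rule r1; match: 0->7, 1->5, 2->2, 3->4, 4->6; deleted nodes 2, 5; deleted edges (5,2,f); (5,4,a); (7,5,f); (7,6,a); (11,5,f); added nodes 17; added edges (7,4,f); (7,17,a); (17,6,a); (17,6,f); result: nodes: 4:c2, 6:c3, 7:app, 8:c1, 11:app, 13:c2, 14:app, 15:c2, 16:app, 17:app edges: (7,4,f); (7,17,a); (11,8,a); (14,7,a); (14,13,f); (16,14,f); (16,15,a); (17,6,a); (17,6,f)
step 2: rule r2; match: 0->16, 1->14, 2->13, 3->7, 4->15; deleted nodes 13, 14; deleted edges (14,7,a); (14,13,f); (16,14,f); added nodes 18; added edges (16,18,f); (18,7,f); (18,15,a); result: nodes: 4:c2, 6:c3, 7:app, 8:c1, 11:app, 15:c2, 16:app, 17:app, 18:app edges: (7,4,f); (7,17,a); (11,8,a); (16,15,a); (16,18,f); (17,6,a); (17,6,f); (18,7,f); (18,15,a)
final:
nodes: 4:c2, 6:c3, 7:app, 8:c1, 11:app, 15:c2, 16:app, 17:app, 18:app
edges: (7,4,f); (7,17,a); (11,8,a); (16,15,a); (16,18,f); (17,6,a); (17,6,f); (18,7,f); (18,15,a)


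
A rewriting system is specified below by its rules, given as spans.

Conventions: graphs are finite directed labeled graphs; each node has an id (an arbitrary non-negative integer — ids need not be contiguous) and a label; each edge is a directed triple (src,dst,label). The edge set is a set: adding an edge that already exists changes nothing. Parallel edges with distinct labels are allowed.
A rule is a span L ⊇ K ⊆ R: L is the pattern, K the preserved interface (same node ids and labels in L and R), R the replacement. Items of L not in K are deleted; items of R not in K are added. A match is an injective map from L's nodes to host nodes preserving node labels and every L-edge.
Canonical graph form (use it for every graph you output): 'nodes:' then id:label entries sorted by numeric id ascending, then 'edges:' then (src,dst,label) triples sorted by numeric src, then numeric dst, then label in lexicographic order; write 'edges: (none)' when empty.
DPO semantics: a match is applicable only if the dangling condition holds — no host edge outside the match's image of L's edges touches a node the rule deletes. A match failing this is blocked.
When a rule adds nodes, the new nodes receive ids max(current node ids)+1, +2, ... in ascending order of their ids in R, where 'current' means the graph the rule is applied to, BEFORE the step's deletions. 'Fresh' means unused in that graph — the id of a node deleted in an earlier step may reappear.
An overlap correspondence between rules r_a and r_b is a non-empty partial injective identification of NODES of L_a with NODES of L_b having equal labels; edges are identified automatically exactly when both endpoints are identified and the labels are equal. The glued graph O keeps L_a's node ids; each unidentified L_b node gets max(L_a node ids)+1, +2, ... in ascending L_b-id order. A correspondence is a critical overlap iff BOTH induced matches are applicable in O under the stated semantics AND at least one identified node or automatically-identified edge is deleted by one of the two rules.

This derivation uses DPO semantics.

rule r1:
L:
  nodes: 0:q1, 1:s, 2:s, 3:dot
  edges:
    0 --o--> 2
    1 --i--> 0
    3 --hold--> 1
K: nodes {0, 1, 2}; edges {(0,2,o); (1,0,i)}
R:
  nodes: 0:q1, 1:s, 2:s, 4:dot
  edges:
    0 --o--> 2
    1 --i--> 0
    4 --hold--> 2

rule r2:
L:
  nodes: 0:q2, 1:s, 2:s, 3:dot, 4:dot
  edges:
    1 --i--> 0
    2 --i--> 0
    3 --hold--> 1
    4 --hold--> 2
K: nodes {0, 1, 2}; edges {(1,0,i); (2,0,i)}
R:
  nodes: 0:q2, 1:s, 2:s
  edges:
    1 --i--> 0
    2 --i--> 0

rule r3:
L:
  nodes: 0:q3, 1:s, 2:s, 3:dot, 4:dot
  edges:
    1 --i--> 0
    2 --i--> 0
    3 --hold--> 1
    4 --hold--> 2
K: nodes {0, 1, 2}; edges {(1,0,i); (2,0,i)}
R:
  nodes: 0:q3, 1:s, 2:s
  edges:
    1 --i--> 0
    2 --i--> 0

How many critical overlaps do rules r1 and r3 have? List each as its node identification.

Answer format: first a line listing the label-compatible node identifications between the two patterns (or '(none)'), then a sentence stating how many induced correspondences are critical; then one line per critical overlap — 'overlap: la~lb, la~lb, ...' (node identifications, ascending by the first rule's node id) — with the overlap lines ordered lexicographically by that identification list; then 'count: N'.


label-compatible node identifications between L(r1) and L(r3): 1~1, 1~2, 2~1, 2~2, 3~3, 3~4
4 of the induced correspondences are critical overlaps of r1 and r3.
overlap: 1~1, 2~2, 3~3
overlap: 1~1, 3~3
overlap: 1~2, 2~1, 3~4
overlap: 1~2, 3~4
count: 4


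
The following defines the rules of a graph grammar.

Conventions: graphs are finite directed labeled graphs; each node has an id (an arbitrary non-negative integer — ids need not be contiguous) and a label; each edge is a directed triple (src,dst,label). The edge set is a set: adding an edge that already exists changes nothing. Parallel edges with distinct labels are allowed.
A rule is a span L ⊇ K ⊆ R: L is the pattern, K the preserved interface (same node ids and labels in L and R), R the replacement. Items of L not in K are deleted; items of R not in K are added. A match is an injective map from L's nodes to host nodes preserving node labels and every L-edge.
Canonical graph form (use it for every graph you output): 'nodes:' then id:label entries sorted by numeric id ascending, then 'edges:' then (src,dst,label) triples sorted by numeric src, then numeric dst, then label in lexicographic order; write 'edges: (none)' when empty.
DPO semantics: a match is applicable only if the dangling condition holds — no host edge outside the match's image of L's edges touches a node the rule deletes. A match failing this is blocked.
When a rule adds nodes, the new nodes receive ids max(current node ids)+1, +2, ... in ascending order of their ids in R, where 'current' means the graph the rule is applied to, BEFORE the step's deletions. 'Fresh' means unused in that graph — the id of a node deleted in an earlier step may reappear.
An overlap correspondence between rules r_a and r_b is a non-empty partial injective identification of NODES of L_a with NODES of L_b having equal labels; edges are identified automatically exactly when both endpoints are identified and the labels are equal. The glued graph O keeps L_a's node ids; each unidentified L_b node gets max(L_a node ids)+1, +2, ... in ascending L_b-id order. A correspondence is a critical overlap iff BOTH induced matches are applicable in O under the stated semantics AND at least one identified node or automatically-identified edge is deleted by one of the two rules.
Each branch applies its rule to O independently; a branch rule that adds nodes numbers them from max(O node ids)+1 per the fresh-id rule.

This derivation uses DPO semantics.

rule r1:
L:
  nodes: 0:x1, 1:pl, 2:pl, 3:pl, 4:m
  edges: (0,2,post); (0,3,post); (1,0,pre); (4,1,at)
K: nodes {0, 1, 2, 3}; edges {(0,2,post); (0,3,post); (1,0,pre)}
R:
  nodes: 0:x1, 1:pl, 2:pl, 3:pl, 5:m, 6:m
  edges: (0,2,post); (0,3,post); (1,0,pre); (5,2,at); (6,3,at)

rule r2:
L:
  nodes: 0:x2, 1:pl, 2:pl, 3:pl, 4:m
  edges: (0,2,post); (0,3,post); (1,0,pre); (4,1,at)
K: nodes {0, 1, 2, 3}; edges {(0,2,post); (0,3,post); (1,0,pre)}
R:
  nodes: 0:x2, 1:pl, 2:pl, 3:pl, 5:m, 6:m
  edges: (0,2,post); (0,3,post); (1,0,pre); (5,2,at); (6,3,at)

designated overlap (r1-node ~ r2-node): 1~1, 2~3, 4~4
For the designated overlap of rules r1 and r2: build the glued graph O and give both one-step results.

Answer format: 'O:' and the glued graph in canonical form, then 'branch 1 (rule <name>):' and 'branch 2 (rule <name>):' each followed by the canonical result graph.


O:
nodes: 0:x1, 1:pl, 2:pl, 3:pl, 4:m, 5:x2, 6:pl
edges: (0,2,post); (0,3,post); (1,0,pre); (1,5,pre); (4,1,at); (5,2,post); (5,6,post)
branch 1 (rule r1):
nodes: 0:x1, 1:pl, 2:pl, 3:pl, 5:x2, 6:pl, 7:m, 8:m
edges: (0,2,post); (0,3,post); (1,0,pre); (1,5,pre); (5,2,post); (5,6,post); (7,2,at); (8,3,at)
branch 2 (rule r2):
nodes: 0:x1, 1:pl, 2:pl, 3:pl, 5:x2, 6:pl, 7:m, 8:m
edges: (0,2,post); (0,3,post); (1,0,pre); (1,5,pre); (5,2,post); (5,6,post); (7,6,at); (8,2,at)


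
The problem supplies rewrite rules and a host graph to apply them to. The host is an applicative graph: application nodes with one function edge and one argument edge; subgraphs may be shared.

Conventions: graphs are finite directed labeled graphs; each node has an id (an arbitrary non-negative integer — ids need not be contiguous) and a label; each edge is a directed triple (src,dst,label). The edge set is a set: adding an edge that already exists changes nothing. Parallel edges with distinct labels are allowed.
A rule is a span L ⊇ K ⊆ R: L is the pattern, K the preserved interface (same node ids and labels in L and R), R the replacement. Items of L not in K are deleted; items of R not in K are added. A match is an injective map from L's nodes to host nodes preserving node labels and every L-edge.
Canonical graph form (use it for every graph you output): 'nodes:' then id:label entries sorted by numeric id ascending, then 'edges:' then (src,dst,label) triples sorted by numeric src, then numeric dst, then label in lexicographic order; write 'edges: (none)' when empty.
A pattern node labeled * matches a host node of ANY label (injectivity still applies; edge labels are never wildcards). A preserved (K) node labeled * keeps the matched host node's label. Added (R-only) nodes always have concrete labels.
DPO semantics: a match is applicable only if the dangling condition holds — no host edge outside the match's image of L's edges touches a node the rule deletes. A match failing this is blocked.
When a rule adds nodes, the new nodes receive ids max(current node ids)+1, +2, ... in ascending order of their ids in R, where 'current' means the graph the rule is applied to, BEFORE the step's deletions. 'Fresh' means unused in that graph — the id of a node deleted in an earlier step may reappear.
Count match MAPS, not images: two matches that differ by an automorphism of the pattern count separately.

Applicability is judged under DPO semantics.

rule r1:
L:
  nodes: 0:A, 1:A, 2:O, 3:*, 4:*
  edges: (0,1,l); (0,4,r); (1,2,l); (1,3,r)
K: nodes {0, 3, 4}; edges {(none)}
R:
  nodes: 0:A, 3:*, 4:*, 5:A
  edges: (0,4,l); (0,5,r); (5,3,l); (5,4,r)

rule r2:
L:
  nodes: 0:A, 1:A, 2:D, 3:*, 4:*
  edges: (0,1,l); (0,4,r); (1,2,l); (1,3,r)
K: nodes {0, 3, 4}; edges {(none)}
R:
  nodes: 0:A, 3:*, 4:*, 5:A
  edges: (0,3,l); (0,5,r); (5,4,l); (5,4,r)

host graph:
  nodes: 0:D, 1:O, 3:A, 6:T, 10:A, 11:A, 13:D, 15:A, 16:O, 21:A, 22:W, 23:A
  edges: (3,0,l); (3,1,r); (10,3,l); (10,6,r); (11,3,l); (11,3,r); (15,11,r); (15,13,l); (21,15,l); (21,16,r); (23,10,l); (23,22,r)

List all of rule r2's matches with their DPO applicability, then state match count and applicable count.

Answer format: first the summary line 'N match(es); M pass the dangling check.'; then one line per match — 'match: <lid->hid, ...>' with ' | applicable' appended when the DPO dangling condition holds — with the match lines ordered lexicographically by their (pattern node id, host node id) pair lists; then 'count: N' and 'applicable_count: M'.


2 match(es); 1 pass the dangling check.
match: 0->10, 1->3, 2->0, 3->1, 4->6
match: 0->21, 1->15, 2->13, 3->11, 4->16 | applicable
count: 2
applicable_count: 1


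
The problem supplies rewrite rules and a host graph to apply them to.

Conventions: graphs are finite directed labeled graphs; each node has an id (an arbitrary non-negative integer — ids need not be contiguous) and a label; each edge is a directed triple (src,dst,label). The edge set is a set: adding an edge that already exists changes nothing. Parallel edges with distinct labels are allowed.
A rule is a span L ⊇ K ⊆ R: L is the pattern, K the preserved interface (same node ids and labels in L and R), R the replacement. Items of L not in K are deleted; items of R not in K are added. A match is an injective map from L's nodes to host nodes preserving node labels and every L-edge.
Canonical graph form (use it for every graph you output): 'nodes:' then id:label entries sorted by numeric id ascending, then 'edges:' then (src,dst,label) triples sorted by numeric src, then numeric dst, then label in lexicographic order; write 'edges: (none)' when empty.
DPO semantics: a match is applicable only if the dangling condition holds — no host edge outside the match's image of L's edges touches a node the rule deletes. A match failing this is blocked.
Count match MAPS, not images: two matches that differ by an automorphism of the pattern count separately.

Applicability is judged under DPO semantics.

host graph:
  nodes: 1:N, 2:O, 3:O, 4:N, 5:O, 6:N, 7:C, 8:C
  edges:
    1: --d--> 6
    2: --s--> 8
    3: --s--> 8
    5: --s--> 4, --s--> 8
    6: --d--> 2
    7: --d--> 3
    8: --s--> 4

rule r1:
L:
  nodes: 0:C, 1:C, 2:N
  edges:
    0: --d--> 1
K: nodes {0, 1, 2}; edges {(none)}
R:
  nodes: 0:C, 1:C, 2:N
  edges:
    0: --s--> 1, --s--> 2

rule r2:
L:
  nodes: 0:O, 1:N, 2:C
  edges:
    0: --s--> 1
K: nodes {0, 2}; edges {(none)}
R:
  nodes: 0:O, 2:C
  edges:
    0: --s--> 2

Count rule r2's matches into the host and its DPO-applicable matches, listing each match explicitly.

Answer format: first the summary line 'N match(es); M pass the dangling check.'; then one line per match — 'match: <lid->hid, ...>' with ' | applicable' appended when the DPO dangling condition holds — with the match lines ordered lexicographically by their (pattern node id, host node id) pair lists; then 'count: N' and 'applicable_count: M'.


2 match(es); 0 pass the dangling check.
match: 0->5, 1->4, 2->7
match: 0->5, 1->4, 2->8
count: 2
applicable_count: 0


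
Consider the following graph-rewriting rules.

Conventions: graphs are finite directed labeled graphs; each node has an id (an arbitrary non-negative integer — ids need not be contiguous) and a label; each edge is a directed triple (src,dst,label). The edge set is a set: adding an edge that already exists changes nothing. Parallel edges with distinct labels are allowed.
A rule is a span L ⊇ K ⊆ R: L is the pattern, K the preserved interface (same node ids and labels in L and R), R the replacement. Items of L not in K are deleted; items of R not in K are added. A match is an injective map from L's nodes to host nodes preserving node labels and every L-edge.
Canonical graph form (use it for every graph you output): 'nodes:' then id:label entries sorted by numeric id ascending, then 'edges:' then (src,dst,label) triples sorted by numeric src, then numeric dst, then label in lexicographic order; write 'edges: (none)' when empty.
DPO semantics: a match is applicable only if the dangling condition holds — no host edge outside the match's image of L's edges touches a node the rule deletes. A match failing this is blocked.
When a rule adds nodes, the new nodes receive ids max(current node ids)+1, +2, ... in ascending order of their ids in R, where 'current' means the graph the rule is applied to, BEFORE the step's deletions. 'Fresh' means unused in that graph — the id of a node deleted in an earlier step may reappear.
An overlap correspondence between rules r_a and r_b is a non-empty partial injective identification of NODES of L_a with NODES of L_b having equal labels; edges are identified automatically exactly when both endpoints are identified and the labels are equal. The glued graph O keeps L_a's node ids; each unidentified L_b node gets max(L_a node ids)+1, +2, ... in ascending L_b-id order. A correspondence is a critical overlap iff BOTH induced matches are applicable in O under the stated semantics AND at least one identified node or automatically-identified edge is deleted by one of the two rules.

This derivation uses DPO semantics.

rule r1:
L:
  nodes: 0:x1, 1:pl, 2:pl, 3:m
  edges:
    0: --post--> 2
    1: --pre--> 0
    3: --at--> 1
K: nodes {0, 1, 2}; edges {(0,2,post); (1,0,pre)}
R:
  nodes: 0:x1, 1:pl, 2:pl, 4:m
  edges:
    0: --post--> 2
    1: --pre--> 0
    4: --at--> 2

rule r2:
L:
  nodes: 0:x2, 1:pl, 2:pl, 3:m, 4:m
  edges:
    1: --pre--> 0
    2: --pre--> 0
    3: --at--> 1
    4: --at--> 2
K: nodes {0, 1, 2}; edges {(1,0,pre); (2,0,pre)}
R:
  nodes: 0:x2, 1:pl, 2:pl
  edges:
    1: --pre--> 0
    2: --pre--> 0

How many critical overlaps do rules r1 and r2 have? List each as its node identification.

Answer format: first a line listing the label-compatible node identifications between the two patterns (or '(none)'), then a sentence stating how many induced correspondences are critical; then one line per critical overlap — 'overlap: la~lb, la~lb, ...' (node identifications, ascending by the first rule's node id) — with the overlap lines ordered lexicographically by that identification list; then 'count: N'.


label-compatible node identifications between L(r1) and L(r2): 1~1, 1~2, 2~1, 2~2, 3~3, 3~4
4 of the induced correspondences are critical overlaps of r1 and r2.
overlap: 1~1, 2~2, 3~3
overlap: 1~1, 3~3
overlap: 1~2, 2~1, 3~4
overlap: 1~2, 3~4
count: 4
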